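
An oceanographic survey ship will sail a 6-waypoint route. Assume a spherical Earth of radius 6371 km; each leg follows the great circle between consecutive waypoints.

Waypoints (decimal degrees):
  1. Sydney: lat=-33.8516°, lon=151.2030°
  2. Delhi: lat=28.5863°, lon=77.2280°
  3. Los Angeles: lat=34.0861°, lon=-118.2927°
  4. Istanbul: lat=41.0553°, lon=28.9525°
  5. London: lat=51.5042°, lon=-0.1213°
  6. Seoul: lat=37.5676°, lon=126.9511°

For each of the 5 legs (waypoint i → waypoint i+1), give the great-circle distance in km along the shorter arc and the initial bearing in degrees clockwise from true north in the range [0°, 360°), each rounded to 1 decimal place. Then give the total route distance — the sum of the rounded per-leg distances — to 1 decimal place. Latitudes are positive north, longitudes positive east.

Leg 1: φ1=-0.5908219, φ2=0.4989251, Δφ=1.0897469, Δλ=-1.2911073 rad; a=sin²(Δφ/2)+cosφ1·cosφ2·sin²(Δλ/2)=0.5326111640; c=2·atan2(√a, √(1-a))=1.636064986; dist=6371·c=10423.370 ≈ 10423.4 km; running total=10423.4 km
Leg 1 bearing: y=sinΔλ·cosφ2=-0.84397572, x=cosφ1·sinφ2-sinφ1·cosφ2·cosΔλ=0.53240120; θ=atan2(y, x)=-57.7552° <0 so +360° → 302.2448° ≈ 302.2°
Leg 2: φ1=0.4989251, φ2=0.5949147, Δφ=0.0959896, Δλ=-3.4124800 rad; a=sin²(Δφ/2)+cosφ1·cosφ2·sin²(Δλ/2)=0.7162790083; c=2·atan2(√a, √(1-a))=2.018124357; dist=6371·c=12857.470 ≈ 12857.5 km; running total=23280.9 km
Leg 2 bearing: y=sinΔλ·cosφ2=0.22161416, x=cosφ1·sinφ2-sinφ1·cosφ2·cosΔλ=0.87394549; θ=atan2(y, x)=14.2291° ≈ 14.2°
Leg 3: φ1=0.5949147, φ2=0.7165502, Δφ=0.1216355, Δλ=2.5699135 rad; a=sin²(Δφ/2)+cosφ1·cosφ2·sin²(Δλ/2)=0.5785656796; c=2·atan2(√a, √(1-a))=1.728581580; dist=6371·c=11012.793 ≈ 11012.8 km; running total=34293.7 km
Leg 3 bearing: y=sinΔλ·cosφ2=0.40798901, x=cosφ1·sinφ2-sinφ1·cosφ2·cosΔλ=0.89936350; θ=atan2(y, x)=24.4010° ≈ 24.4°
Leg 4: φ1=0.7165502, φ2=0.8989179, Δφ=0.1823677, Δλ=-0.5074335 rad; a=sin²(Δφ/2)+cosφ1·cosφ2·sin²(Δλ/2)=0.0378637093; c=2·atan2(√a, √(1-a))=0.391670718; dist=6371·c=2495.334 ≈ 2495.3 km; running total=36789.0 km
Leg 4 bearing: y=sinΔλ·cosφ2=-0.30247425, x=cosφ1·sinφ2-sinφ1·cosφ2·cosΔλ=0.23287233; θ=atan2(y, x)=-52.4076° <0 so +360° → 307.5924° ≈ 307.6°
Leg 5: φ1=0.8989179, φ2=0.6556783, Δφ=-0.2432396, Δλ=2.2178318 rad; a=sin²(Δφ/2)+cosφ1·cosφ2·sin²(Δλ/2)=0.4101200755; c=2·atan2(√a, √(1-a))=1.390054009; dist=6371·c=8856.034 ≈ 8856.0 km; running total=45645.0 km
Leg 5 bearing: y=sinΔλ·cosφ2=0.63242282, x=cosφ1·sinφ2-sinφ1·cosφ2·cosΔλ=0.75347712; θ=atan2(y, x)=40.0081° ≈ 40.0°

Leg 1: dist=10423.4 km, bearing=302.2°
Leg 2: dist=12857.5 km, bearing=14.2°
Leg 3: dist=11012.8 km, bearing=24.4°
Leg 4: dist=2495.3 km, bearing=307.6°
Leg 5: dist=8856.0 km, bearing=40.0°
Total: 45645.0 km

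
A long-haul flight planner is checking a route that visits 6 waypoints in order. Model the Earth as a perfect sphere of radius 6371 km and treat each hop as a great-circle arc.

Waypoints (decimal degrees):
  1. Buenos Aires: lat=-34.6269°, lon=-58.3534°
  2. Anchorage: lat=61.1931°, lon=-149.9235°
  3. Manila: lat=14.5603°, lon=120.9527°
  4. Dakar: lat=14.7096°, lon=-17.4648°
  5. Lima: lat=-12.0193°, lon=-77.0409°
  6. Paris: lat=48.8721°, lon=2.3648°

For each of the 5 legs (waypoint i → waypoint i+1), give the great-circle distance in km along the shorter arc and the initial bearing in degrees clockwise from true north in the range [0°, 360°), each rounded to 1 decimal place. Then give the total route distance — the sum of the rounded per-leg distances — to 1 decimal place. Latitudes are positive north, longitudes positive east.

Leg 1: φ1=-0.6043534, φ2=1.0680211, Δφ=1.6723745, Δλ=-1.5981997 rad; a=sin²(Δφ/2)+cosφ1·cosφ2·sin²(Δλ/2)=0.7543875958; c=2·atan2(√a, √(1-a))=2.104557810; dist=6371·c=13408.138 ≈ 13408.1 km; running total=13408.1 km
Leg 1 bearing: y=sinΔλ·cosφ2=-0.48167829, x=cosφ1·sinφ2-sinφ1·cosφ2·cosΔλ=0.71353615; θ=atan2(y, x)=-34.0216° <0 so +360° → 325.9784° ≈ 326.0°
Leg 2: φ1=1.0680211, φ2=0.2541252, Δφ=-0.8138959, Δλ=4.7276816 rad; a=sin²(Δφ/2)+cosφ1·cosφ2·sin²(Δλ/2)=0.3862901157; c=2·atan2(√a, √(1-a))=1.341369128; dist=6371·c=8545.863 ≈ 8545.9 km; running total=21954.0 km
Leg 2 bearing: y=sinΔλ·cosφ2=-0.96777042, x=cosφ1·sinφ2-sinφ1·cosφ2·cosΔλ=0.10816958; θ=atan2(y, x)=-83.6224° <0 so +360° → 276.3776° ≈ 276.4°
Leg 3: φ1=0.2541252, φ2=0.2567310, Δφ=0.0026058, Δλ=-2.4158411 rad; a=sin²(Δφ/2)+cosφ1·cosφ2·sin²(Δλ/2)=0.8182071769; c=2·atan2(√a, √(1-a))=2.260637077; dist=6371·c=14402.519 ≈ 14402.5 km; running total=36356.5 km
Leg 3 bearing: y=sinΔλ·cosφ2=-0.64194523, x=cosφ1·sinφ2-sinφ1·cosφ2·cosΔλ=0.42764832; θ=atan2(y, x)=-56.3294° <0 so +360° → 303.6706° ≈ 303.7°
Leg 4: φ1=0.2567310, φ2=-0.2097764, Δφ=-0.4665073, Δλ=-1.0397991 rad; a=sin²(Δφ/2)+cosφ1·cosφ2·sin²(Δλ/2)=0.2869087951; c=2·atan2(√a, √(1-a))=1.130527789; dist=6371·c=7202.593 ≈ 7202.6 km; running total=43559.1 km
Leg 4 bearing: y=sinΔλ·cosφ2=-0.84339869, x=cosφ1·sinφ2-sinφ1·cosφ2·cosΔλ=-0.32718068; θ=atan2(y, x)=-111.2028° <0 so +360° → 248.7972° ≈ 248.8°
Leg 5: φ1=-0.2097764, φ2=0.8529791, Δφ=1.0627554, Δλ=1.3858909 rad; a=sin²(Δφ/2)+cosφ1·cosφ2·sin²(Δλ/2)=0.5192895292; c=2·atan2(√a, √(1-a))=1.609384961; dist=6371·c=10253.392 ≈ 10253.4 km; running total=53812.5 km
Leg 5 bearing: y=sinΔλ·cosφ2=0.64653001, x=cosφ1·sinφ2-sinφ1·cosφ2·cosΔλ=0.76191247; θ=atan2(y, x)=40.3167° ≈ 40.3°

Leg 1: dist=13408.1 km, bearing=326.0°
Leg 2: dist=8545.9 km, bearing=276.4°
Leg 3: dist=14402.5 km, bearing=303.7°
Leg 4: dist=7202.6 km, bearing=248.8°
Leg 5: dist=10253.4 km, bearing=40.3°
Total: 53812.5 km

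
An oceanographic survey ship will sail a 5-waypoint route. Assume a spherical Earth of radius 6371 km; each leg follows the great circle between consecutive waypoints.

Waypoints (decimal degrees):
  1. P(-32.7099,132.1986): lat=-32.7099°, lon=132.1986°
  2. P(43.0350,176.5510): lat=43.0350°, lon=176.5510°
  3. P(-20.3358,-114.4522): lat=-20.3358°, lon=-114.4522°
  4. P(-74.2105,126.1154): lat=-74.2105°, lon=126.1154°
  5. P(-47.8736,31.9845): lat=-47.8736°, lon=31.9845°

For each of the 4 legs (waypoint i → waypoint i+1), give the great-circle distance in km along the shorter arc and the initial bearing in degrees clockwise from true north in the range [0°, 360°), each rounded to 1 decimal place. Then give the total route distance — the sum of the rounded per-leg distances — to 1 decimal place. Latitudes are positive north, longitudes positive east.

Leg 1: dist=9554.9 km, bearing=30.8°
Leg 2: dist=9953.5 km, bearing=118.9°
Leg 3: dist=8665.9 km, bearing=194.0°
Leg 4: dist=5062.7 km, bearing=249.6°
Total: 33237.0 km

Leg 1: φ1=-0.5708955, φ2=0.7511024, Δφ=1.3219979, Δλ=0.7740954 rad; a=sin²(Δφ/2)+cosφ1·cosφ2·sin²(Δλ/2)=0.4645044953; c=2·atan2(√a, √(1-a))=1.499745553; dist=6371·c=9554.879 ≈ 9554.9 km; running total=9554.9 km
Leg 1 bearing: y=sinΔλ·cosφ2=0.51097576, x=cosφ1·sinφ2-sinφ1·cosφ2·cosΔλ=0.85665866; θ=atan2(y, x)=30.8150° ≈ 30.8°
Leg 2: φ1=0.7511024, φ2=-0.3549267, Δφ=-1.1060291, Δλ=-5.0789640 rad; a=sin²(Δφ/2)+cosφ1·cosφ2·sin²(Δλ/2)=0.4957553693; c=2·atan2(√a, √(1-a))=1.562306963; dist=6371·c=9953.458 ≈ 9953.5 km; running total=19508.4 km
Leg 2 bearing: y=sinΔλ·cosφ2=0.87537343, x=cosφ1·sinφ2-sinφ1·cosφ2·cosΔλ=-0.48337282; θ=atan2(y, x)=118.9071° ≈ 118.9°
Leg 3: φ1=-0.3549267, φ2=-1.2952176, Δφ=-0.9402909, Δλ=4.1986967 rad; a=sin²(Δφ/2)+cosφ1·cosφ2·sin²(Δλ/2)=0.3954840271; c=2·atan2(√a, √(1-a))=1.360211395; dist=6371·c=8665.907 ≈ 8665.9 km; running total=28174.3 km
Leg 3 bearing: y=sinΔλ·cosφ2=-0.23698511, x=cosφ1·sinφ2-sinφ1·cosφ2·cosΔλ=-0.94875903; θ=atan2(y, x)=-165.9754° <0 so +360° → 194.0246° ≈ 194.0°
Leg 4: φ1=-1.2952176, φ2=-0.8355519, Δφ=0.4596656, Δλ=-1.6428941 rad; a=sin²(Δφ/2)+cosφ1·cosφ2·sin²(Δλ/2)=0.1497328077; c=2·atan2(√a, √(1-a))=0.794650267; dist=6371·c=5062.717 ≈ 5062.7 km; running total=33237.0 km
Leg 4 bearing: y=sinΔλ·cosφ2=-0.66902582, x=cosφ1·sinφ2-sinφ1·cosφ2·cosΔλ=-0.24830631; θ=atan2(y, x)=-110.3622° <0 so +360° → 249.6378° ≈ 249.6°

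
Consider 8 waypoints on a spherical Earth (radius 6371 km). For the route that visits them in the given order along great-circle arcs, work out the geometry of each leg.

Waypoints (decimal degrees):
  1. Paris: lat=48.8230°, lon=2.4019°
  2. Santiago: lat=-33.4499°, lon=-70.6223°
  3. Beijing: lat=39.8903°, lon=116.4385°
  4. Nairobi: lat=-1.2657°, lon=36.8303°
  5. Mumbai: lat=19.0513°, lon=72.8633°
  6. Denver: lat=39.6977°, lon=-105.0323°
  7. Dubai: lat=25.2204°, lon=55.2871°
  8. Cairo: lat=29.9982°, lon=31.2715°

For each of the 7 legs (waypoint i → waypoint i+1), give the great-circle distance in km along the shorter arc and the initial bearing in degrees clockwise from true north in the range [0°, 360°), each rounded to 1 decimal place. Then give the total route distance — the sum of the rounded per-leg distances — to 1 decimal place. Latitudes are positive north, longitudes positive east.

Leg 1: φ1=0.8521221, φ2=-0.5838109, Δφ=-1.4359330, Δλ=-1.2745127 rad; a=sin²(Δφ/2)+cosφ1·cosφ2·sin²(Δλ/2)=0.6272468602; c=2·atan2(√a, √(1-a))=1.828120477; dist=6371·c=11646.956 ≈ 11647.0 km; running total=11647.0 km
Leg 1 bearing: y=sinΔλ·cosφ2=-0.79801317, x=cosφ1·sinφ2-sinφ1·cosφ2·cosΔλ=-0.54626727; θ=atan2(y, x)=-124.3930° <0 so +360° → 235.6070° ≈ 235.6°
Leg 2: φ1=-0.5838109, φ2=0.6962171, Δφ=1.2800280, Δλ=3.2648269 rad; a=sin²(Δφ/2)+cosφ1·cosφ2·sin²(Δλ/2)=0.9944170276; c=2·atan2(√a, √(1-a))=2.992014670; dist=6371·c=19062.125 ≈ 19062.1 km; running total=30709.1 km
Leg 2 bearing: y=sinΔλ·cosφ2=-0.09431523, x=cosφ1·sinφ2-sinφ1·cosφ2·cosΔλ=0.11537699; θ=atan2(y, x)=-39.2644° <0 so +360° → 320.7356° ≈ 320.7°
Leg 3: φ1=0.6962171, φ2=-0.0220906, Δφ=-0.7183077, Δλ=-1.3894252 rad; a=sin²(Δφ/2)+cosφ1·cosφ2·sin²(Δλ/2)=0.4379000913; c=2·atan2(√a, √(1-a))=1.446274963; dist=6371·c=9214.218 ≈ 9214.2 km; running total=39923.3 km
Leg 3 bearing: y=sinΔλ·cosφ2=-0.98335731, x=cosφ1·sinφ2-sinφ1·cosφ2·cosΔλ=-0.13260017; θ=atan2(y, x)=-97.6797° <0 so +360° → 262.3203° ≈ 262.3°
Leg 4: φ1=-0.0220906, φ2=0.3325079, Δφ=0.3545985, Δλ=0.6288945 rad; a=sin²(Δφ/2)+cosφ1·cosφ2·sin²(Δλ/2)=0.1215061404; c=2·atan2(√a, √(1-a))=0.712105563; dist=6371·c=4536.825 ≈ 4536.8 km; running total=44460.1 km
Leg 4 bearing: y=sinΔλ·cosφ2=0.55603066, x=cosφ1·sinφ2-sinφ1·cosφ2·cosΔλ=0.34321932; θ=atan2(y, x)=58.3143° ≈ 58.3°
Leg 5: φ1=0.3325079, φ2=0.6928556, Δφ=0.3603477, Δλ=-3.1048639 rad; a=sin²(Δφ/2)+cosφ1·cosφ2·sin²(Δλ/2)=0.7591488419; c=2·atan2(√a, √(1-a))=2.115655527; dist=6371·c=13478.841 ≈ 13478.8 km; running total=57938.9 km
Leg 5 bearing: y=sinΔλ·cosφ2=-0.02825364, x=cosφ1·sinφ2-sinφ1·cosφ2·cosΔλ=0.85473343; θ=atan2(y, x)=-1.8933° <0 so +360° → 358.1067° ≈ 358.1°
Leg 6: φ1=0.6928556, φ2=0.4401790, Δφ=-0.2526766, Δλ=2.7981014 rad; a=sin²(Δφ/2)+cosφ1·cosφ2·sin²(Δλ/2)=0.6916257772; c=2·atan2(√a, √(1-a))=1.964110418; dist=6371·c=12513.347 ≈ 12513.3 km; running total=70452.2 km
Leg 6 bearing: y=sinΔλ·cosφ2=0.30467338, x=cosφ1·sinφ2-sinφ1·cosφ2·cosΔλ=0.87194746; θ=atan2(y, x)=19.2603° ≈ 19.3°
Leg 7: φ1=0.4401790, φ2=0.5235674, Δφ=0.0833883, Δλ=-0.4191513 rad; a=sin²(Δφ/2)+cosφ1·cosφ2·sin²(Δλ/2)=0.0356487582; c=2·atan2(√a, √(1-a))=0.379897949; dist=6371·c=2420.330 ≈ 2420.3 km; running total=72872.5 km
Leg 7 bearing: y=sinΔλ·cosφ2=-0.35246605, x=cosφ1·sinφ2-sinφ1·cosφ2·cosΔλ=0.11523618; θ=atan2(y, x)=-71.8952° <0 so +360° → 288.1048° ≈ 288.1°

Leg 1: dist=11647.0 km, bearing=235.6°
Leg 2: dist=19062.1 km, bearing=320.7°
Leg 3: dist=9214.2 km, bearing=262.3°
Leg 4: dist=4536.8 km, bearing=58.3°
Leg 5: dist=13478.8 km, bearing=358.1°
Leg 6: dist=12513.3 km, bearing=19.3°
Leg 7: dist=2420.3 km, bearing=288.1°
Total: 72872.5 km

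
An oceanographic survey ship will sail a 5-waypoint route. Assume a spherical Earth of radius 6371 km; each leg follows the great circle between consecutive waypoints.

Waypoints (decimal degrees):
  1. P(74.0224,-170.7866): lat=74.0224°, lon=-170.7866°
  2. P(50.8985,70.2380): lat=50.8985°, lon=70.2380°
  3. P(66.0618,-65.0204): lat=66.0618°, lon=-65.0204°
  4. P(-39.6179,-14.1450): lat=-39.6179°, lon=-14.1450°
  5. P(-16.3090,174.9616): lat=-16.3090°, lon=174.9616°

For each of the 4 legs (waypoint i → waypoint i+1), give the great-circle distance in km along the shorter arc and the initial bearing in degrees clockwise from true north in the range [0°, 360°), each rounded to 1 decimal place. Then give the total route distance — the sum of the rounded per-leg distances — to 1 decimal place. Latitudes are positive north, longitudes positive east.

Leg 1: dist=5398.6 km, bearing=312.6°
Leg 2: dist=6467.4 km, bearing=340.4°
Leg 3: dist=12529.5 km, bearing=139.6°
Leg 4: dist=13724.9 km, bearing=190.5°
Total: 38120.4 km

Leg 1: φ1=1.2919346, φ2=0.8883464, Δφ=-0.4035882, Δλ=4.2066728 rad; a=sin²(Δφ/2)+cosφ1·cosφ2·sin²(Δλ/2)=0.1690247295; c=2·atan2(√a, √(1-a))=0.847378255; dist=6371·c=5398.647 ≈ 5398.6 km; running total=5398.6 km
Leg 1 bearing: y=sinΔλ·cosφ2=-0.55175049, x=cosφ1·sinφ2-sinφ1·cosφ2·cosΔλ=0.50733902; θ=atan2(y, x)=-47.4012° <0 so +360° → 312.5988° ≈ 312.6°
Leg 2: φ1=0.8883464, φ2=1.1529959, Δφ=0.2646495, Δλ=-2.3607044 rad; a=sin²(Δφ/2)+cosφ1·cosφ2·sin²(Δλ/2)=0.2362441032; c=2·atan2(√a, √(1-a))=1.015127294; dist=6371·c=6467.376 ≈ 6467.4 km; running total=11866.0 km
Leg 2 bearing: y=sinΔλ·cosφ2=-0.28561246, x=cosφ1·sinφ2-sinφ1·cosφ2·cosΔλ=0.80009801; θ=atan2(y, x)=-19.6451° <0 so +360° → 340.3549° ≈ 340.4°
Leg 3: φ1=1.1529959, φ2=-0.6914628, Δφ=-1.8444587, Δλ=0.8879432 rad; a=sin²(Δφ/2)+cosφ1·cosφ2·sin²(Δλ/2)=0.6927948081; c=2·atan2(√a, √(1-a))=1.966643096; dist=6371·c=12529.483 ≈ 12529.5 km; running total=24395.5 km
Leg 3 bearing: y=sinΔλ·cosφ2=0.59759082, x=cosφ1·sinφ2-sinφ1·cosφ2·cosΔλ=-0.70299777; θ=atan2(y, x)=139.6334° ≈ 139.6°
Leg 4: φ1=-0.6914628, φ2=-0.2846457, Δφ=0.4068171, Δλ=3.3005328 rad; a=sin²(Δφ/2)+cosφ1·cosφ2·sin²(Δλ/2)=0.7754657481; c=2·atan2(√a, √(1-a))=2.154276319; dist=6371·c=13724.894 ≈ 13724.9 km; running total=38120.4 km
Leg 4 bearing: y=sinΔλ·cosφ2=-0.15190314, x=cosφ1·sinφ2-sinφ1·cosφ2·cosΔλ=-0.82060948; θ=atan2(y, x)=-169.5127° <0 so +360° → 190.4873° ≈ 190.5°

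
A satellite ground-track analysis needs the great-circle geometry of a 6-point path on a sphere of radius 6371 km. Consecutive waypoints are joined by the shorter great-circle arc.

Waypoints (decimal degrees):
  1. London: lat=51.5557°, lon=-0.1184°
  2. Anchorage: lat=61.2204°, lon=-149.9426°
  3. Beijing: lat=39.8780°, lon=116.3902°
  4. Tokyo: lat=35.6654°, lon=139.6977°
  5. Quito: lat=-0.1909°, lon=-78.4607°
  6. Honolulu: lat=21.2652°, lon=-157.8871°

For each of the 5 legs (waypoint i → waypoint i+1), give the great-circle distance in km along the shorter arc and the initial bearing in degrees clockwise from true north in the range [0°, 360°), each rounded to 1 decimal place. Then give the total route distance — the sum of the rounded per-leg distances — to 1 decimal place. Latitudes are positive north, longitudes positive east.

Leg 1: dist=7191.9 km, bearing=344.5°
Leg 2: dist=6385.9 km, bearing=294.7°
Leg 3: dist=2095.0 km, bearing=95.5°
Leg 4: dist=14438.5 km, bearing=53.6°
Leg 5: dist=8920.5 km, bearing=291.6°
Total: 39031.8 km

Leg 1: φ1=0.8998167, φ2=1.0684975, Δφ=0.1686808, Δλ=-2.6149256 rad; a=sin²(Δφ/2)+cosφ1·cosφ2·sin²(Δλ/2)=0.2861524237; c=2·atan2(√a, √(1-a))=1.128854920; dist=6371·c=7191.935 ≈ 7191.9 km; running total=7191.9 km
Leg 1 bearing: y=sinΔλ·cosφ2=-0.24199898, x=cosφ1·sinφ2-sinφ1·cosφ2·cosΔλ=0.87092672; θ=atan2(y, x)=-15.5287° <0 so +360° → 344.4713° ≈ 344.5°
Leg 2: φ1=1.0684975, φ2=0.6960024, Δφ=-0.3724952, Δλ=4.6483843 rad; a=sin²(Δφ/2)+cosφ1·cosφ2·sin²(Δλ/2)=0.2308364605; c=2·atan2(√a, √(1-a))=1.002345586; dist=6371·c=6385.944 ≈ 6385.9 km; running total=13577.8 km
Leg 2 bearing: y=sinΔλ·cosφ2=-0.76584004, x=cosφ1·sinφ2-sinφ1·cosφ2·cosΔλ=0.35170014; θ=atan2(y, x)=-65.3338° <0 so +360° → 294.6662° ≈ 294.7°
Leg 3: φ1=0.6960024, φ2=0.6224787, Δφ=-0.0735237, Δλ=0.4067926 rad; a=sin²(Δφ/2)+cosφ1·cosφ2·sin²(Δλ/2)=0.0267901875; c=2·atan2(√a, √(1-a))=0.328833720; dist=6371·c=2095.000 ≈ 2095.0 km; running total=15672.8 km
Leg 3 bearing: y=sinΔλ·cosφ2=0.32145299, x=cosφ1·sinφ2-sinφ1·cosφ2·cosΔλ=-0.03094948; θ=atan2(y, x)=95.4995° ≈ 95.5°
Leg 4: φ1=0.6224787, φ2=-0.0033318, Δφ=-0.6258105, Δλ=-3.8075824 rad; a=sin²(Δφ/2)+cosφ1·cosφ2·sin²(Δλ/2)=0.8203809718; c=2·atan2(√a, √(1-a))=2.266286633; dist=6371·c=14438.512 ≈ 14438.5 km; running total=30111.3 km
Leg 4 bearing: y=sinΔλ·cosφ2=0.61783423, x=cosφ1·sinφ2-sinφ1·cosφ2·cosΔλ=0.45574664; θ=atan2(y, x)=53.5856° ≈ 53.6°
Leg 5: φ1=-0.0033318, φ2=0.3711478, Δφ=0.3744796, Δλ=-1.3862522 rad; a=sin²(Δφ/2)+cosφ1·cosφ2·sin²(Δλ/2)=0.4151025128; c=2·atan2(√a, √(1-a))=1.400174708; dist=6371·c=8920.513 ≈ 8920.5 km; running total=39031.8 km
Leg 5 bearing: y=sinΔλ·cosφ2=-0.91608783, x=cosφ1·sinφ2-sinφ1·cosφ2·cosΔλ=0.36325302; θ=atan2(y, x)=-68.3704° <0 so +360° → 291.6296° ≈ 291.6°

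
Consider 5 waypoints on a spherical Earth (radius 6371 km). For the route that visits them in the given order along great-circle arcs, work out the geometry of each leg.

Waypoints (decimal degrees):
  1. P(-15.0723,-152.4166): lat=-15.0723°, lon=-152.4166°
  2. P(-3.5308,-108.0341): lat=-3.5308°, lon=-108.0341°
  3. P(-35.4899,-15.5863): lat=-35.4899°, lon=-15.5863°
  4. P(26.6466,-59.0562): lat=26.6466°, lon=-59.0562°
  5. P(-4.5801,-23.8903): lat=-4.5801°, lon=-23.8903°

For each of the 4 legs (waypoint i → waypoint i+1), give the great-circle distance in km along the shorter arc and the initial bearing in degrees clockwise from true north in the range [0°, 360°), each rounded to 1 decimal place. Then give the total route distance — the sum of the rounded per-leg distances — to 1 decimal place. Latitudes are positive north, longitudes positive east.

Leg 1: φ1=-0.2630613, φ2=-0.0616241, Δφ=0.2014372, Δλ=0.7746208 rad; a=sin²(Δφ/2)+cosφ1·cosφ2·sin²(Δλ/2)=0.1475977204; c=2·atan2(√a, √(1-a))=0.788648720; dist=6371·c=5024.481 ≈ 5024.5 km; running total=5024.5 km
Leg 1 bearing: y=sinΔλ·cosφ2=0.69811742, x=cosφ1·sinφ2-sinφ1·cosφ2·cosΔλ=0.12602617; θ=atan2(y, x)=79.7670° ≈ 79.8°
Leg 2: φ1=-0.0616241, φ2=-0.6194156, Δφ=-0.5577915, Δλ=1.6135185 rad; a=sin²(Δφ/2)+cosφ1·cosφ2·sin²(Δλ/2)=0.4994773803; c=2·atan2(√a, √(1-a))=1.569751087; dist=6371·c=10000.884 ≈ 10000.9 km; running total=15025.4 km
Leg 2 bearing: y=sinΔλ·cosφ2=0.81347494, x=cosφ1·sinφ2-sinφ1·cosφ2·cosΔλ=-0.58159903; θ=atan2(y, x)=125.5631° ≈ 125.6°
Leg 3: φ1=-0.6194156, φ2=0.4650709, Δφ=1.0844865, Δλ=-0.7586929 rad; a=sin²(Δφ/2)+cosφ1·cosφ2·sin²(Δλ/2)=0.3661130654; c=2·atan2(√a, √(1-a))=1.299714546; dist=6371·c=8280.481 ≈ 8280.5 km; running total=23305.9 km
Leg 3 bearing: y=sinΔλ·cosφ2=-0.61490359, x=cosφ1·sinφ2-sinφ1·cosφ2·cosΔλ=0.74174842; θ=atan2(y, x)=-39.6585° <0 so +360° → 320.3415° ≈ 320.3°
Leg 4: φ1=0.4650709, φ2=-0.0799378, Δφ=-0.5450087, Δλ=0.6137607 rad; a=sin²(Δφ/2)+cosφ1·cosφ2·sin²(Δλ/2)=0.1537419165; c=2·atan2(√a, √(1-a))=0.805825204; dist=6371·c=5133.912 ≈ 5133.9 km; running total=28439.8 km
Leg 4 bearing: y=sinΔλ·cosφ2=0.57410670, x=cosφ1·sinφ2-sinφ1·cosφ2·cosΔλ=-0.43683275; θ=atan2(y, x)=127.2672° ≈ 127.3°

Leg 1: dist=5024.5 km, bearing=79.8°
Leg 2: dist=10000.9 km, bearing=125.6°
Leg 3: dist=8280.5 km, bearing=320.3°
Leg 4: dist=5133.9 km, bearing=127.3°
Total: 28439.8 km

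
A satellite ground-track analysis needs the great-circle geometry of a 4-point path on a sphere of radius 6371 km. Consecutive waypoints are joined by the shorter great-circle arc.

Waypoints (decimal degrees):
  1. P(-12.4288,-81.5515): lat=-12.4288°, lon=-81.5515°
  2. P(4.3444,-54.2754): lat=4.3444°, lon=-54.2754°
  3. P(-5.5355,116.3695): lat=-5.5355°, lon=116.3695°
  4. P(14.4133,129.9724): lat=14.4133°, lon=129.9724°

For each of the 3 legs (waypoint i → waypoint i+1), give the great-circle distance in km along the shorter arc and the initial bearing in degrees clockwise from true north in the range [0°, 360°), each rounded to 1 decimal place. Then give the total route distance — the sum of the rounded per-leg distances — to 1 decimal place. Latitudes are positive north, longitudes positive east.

Leg 1: φ1=-0.2169235, φ2=0.0758241, Δφ=0.2927476, Δλ=0.4760578 rad; a=sin²(Δφ/2)+cosφ1·cosφ2·sin²(Δλ/2)=0.0754095416; c=2·atan2(√a, √(1-a))=0.556363967; dist=6371·c=3544.595 ≈ 3544.6 km; running total=3544.6 km
Leg 1 bearing: y=sinΔλ·cosφ2=0.45696208, x=cosφ1·sinφ2-sinφ1·cosφ2·cosΔλ=0.26472141; θ=atan2(y, x)=59.9160° ≈ 59.9°
Leg 2: φ1=0.0758241, φ2=-0.0966127, Δφ=-0.1724368, Δλ=2.9783154 rad; a=sin²(Δφ/2)+cosφ1·cosφ2·sin²(Δλ/2)=0.9932919172; c=2·atan2(√a, √(1-a))=2.977603188; dist=6371·c=18970.310 ≈ 18970.3 km; running total=22514.9 km
Leg 2 bearing: y=sinΔλ·cosφ2=0.16179474, x=cosφ1·sinφ2-sinφ1·cosφ2·cosΔλ=-0.02178993; θ=atan2(y, x)=97.6702° ≈ 97.7°
Leg 3: φ1=-0.0966127, φ2=0.2515595, Δφ=0.3481722, Δλ=0.2374154 rad; a=sin²(Δφ/2)+cosφ1·cosφ2·sin²(Δλ/2)=0.0435217196; c=2·atan2(√a, √(1-a))=0.420324532; dist=6371·c=2677.888 ≈ 2677.9 km; running total=25192.8 km
Leg 3 bearing: y=sinΔλ·cosφ2=0.22778876, x=cosφ1·sinφ2-sinφ1·cosφ2·cosΔλ=0.33855960; θ=atan2(y, x)=33.9333° ≈ 33.9°

Leg 1: dist=3544.6 km, bearing=59.9°
Leg 2: dist=18970.3 km, bearing=97.7°
Leg 3: dist=2677.9 km, bearing=33.9°
Total: 25192.8 km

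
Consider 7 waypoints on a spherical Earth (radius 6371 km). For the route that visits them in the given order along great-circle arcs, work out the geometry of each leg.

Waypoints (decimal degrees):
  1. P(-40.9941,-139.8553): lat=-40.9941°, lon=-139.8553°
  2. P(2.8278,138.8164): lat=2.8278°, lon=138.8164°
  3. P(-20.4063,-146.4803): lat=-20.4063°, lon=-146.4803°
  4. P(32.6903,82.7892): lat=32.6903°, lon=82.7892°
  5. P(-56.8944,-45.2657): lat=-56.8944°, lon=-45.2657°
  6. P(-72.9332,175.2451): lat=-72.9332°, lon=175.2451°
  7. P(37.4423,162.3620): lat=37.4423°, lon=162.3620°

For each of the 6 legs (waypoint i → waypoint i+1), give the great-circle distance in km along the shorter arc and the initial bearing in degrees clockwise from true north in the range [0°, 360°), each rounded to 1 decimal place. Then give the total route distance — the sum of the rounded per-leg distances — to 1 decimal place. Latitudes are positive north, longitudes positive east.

Leg 1: dist=9489.0 km, bearing=277.8°
Leg 2: dist=8530.6 km, bearing=111.7°
Leg 3: dist=14974.4 km, bearing=296.3°
Leg 4: dist=15275.1 km, bearing=219.4°
Leg 5: dist=5253.0 km, bearing=195.0°
Leg 6: dist=12313.1 km, bearing=349.1°
Total: 65835.2 km

Leg 1: φ1=-0.7154820, φ2=0.0493544, Δφ=0.7648364, Δλ=4.8637387 rad; a=sin²(Δφ/2)+cosφ1·cosφ2·sin²(Δλ/2)=0.4593506645; c=2·atan2(√a, √(1-a))=1.489407831; dist=6371·c=9489.017 ≈ 9489.0 km; running total=9489.0 km
Leg 1 bearing: y=sinΔλ·cosφ2=-0.98736472, x=cosφ1·sinφ2-sinφ1·cosφ2·cosΔλ=0.13602001; θ=atan2(y, x)=-82.1563° <0 so +360° → 277.8437° ≈ 277.8°
Leg 2: φ1=0.0493544, φ2=-0.3561571, Δφ=-0.4055115, Δλ=-4.9793668 rad; a=sin²(Δφ/2)+cosφ1·cosφ2·sin²(Δλ/2)=0.3851207422; c=2·atan2(√a, √(1-a))=1.338966773; dist=6371·c=8530.557 ≈ 8530.6 km; running total=18019.6 km
Leg 2 bearing: y=sinΔλ·cosφ2=0.90403956, x=cosφ1·sinφ2-sinφ1·cosφ2·cosΔλ=-0.36044901; θ=atan2(y, x)=111.7376° ≈ 111.7°
Leg 3: φ1=-0.3561571, φ2=0.5705534, Δφ=0.9267105, Δλ=4.0015076 rad; a=sin²(Δφ/2)+cosφ1·cosφ2·sin²(Δλ/2)=0.8515016278; c=2·atan2(√a, √(1-a))=2.350407938; dist=6371·c=14974.449 ≈ 14974.4 km; running total=32994.0 km
Leg 3 bearing: y=sinΔλ·cosφ2=-0.63775531, x=cosφ1·sinφ2-sinφ1·cosφ2·cosΔλ=0.31472938; θ=atan2(y, x)=-63.7339° <0 so +360° → 296.2661° ≈ 296.3°
Leg 4: φ1=0.5705534, φ2=-0.9929946, Δφ=-1.5635480, Δλ=-2.2349796 rad; a=sin²(Δφ/2)+cosφ1·cosφ2·sin²(Δλ/2)=0.8678845090; c=2·atan2(√a, √(1-a))=2.397597839; dist=6371·c=15275.096 ≈ 15275.1 km; running total=48269.1 km
Leg 4 bearing: y=sinΔλ·cosφ2=-0.43007633, x=cosφ1·sinφ2-sinφ1·cosφ2·cosΔλ=-0.52314271; θ=atan2(y, x)=-140.5763° <0 so +360° → 219.4237° ≈ 219.4°
Leg 5: φ1=-0.9929946, φ2=-1.2729245, Δφ=-0.2799299, Δλ=3.8486395 rad; a=sin²(Δφ/2)+cosφ1·cosφ2·sin²(Δλ/2)=0.1605471609; c=2·atan2(√a, √(1-a))=0.824525165; dist=6371·c=5253.0498 ≈ 5253.0 km; running total=53522.1 km
Leg 5 bearing: y=sinΔλ·cosφ2=-0.19064626, x=cosφ1·sinφ2-sinφ1·cosφ2·cosΔλ=-0.70904237; θ=atan2(y, x)=-164.9503° <0 so +360° → 195.0497° ≈ 195.0°
Leg 6: φ1=-1.2729245, φ2=0.6534914, Δφ=1.9264159, Δλ=-0.2248525 rad; a=sin²(Δφ/2)+cosφ1·cosφ2·sin²(Δλ/2)=0.6770184982; c=2·atan2(√a, √(1-a))=1.932680498; dist=6371·c=12313.107 ≈ 12313.1 km; running total=65835.2 km
Leg 6 bearing: y=sinΔλ·cosφ2=-0.17702471, x=cosφ1·sinφ2-sinφ1·cosφ2·cosΔλ=0.91832459; θ=atan2(y, x)=-10.9110° <0 so +360° → 349.0890° ≈ 349.1°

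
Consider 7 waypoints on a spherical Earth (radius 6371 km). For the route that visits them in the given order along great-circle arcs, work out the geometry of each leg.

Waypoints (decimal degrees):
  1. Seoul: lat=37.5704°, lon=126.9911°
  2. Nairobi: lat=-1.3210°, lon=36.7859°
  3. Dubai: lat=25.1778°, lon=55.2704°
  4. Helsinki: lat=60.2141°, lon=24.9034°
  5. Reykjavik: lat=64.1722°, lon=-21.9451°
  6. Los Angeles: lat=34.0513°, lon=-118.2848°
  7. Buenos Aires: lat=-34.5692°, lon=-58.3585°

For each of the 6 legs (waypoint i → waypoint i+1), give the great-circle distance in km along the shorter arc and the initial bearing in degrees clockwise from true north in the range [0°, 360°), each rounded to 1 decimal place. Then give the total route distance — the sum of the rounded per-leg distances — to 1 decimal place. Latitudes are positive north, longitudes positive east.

Leg 1: dist=10115.2 km, bearing=269.1°
Leg 2: dist=3555.6 km, bearing=32.8°
Leg 3: dist=4535.6 km, bearing=337.4°
Leg 4: dist=2411.6 km, bearing=300.7°
Leg 5: dist=6932.5 km, bearing=291.6°
Leg 6: dist=9853.5 km, bearing=134.5°
Total: 37404.0 km

Leg 1: φ1=0.6557272, φ2=-0.0230558, Δφ=-0.6787830, Δλ=-1.5743777 rad; a=sin²(Δφ/2)+cosφ1·cosφ2·sin²(Δλ/2)=0.5084472934; c=2·atan2(√a, √(1-a))=1.587691717; dist=6371·c=10115.184 ≈ 10115.2 km; running total=10115.2 km
Leg 1 bearing: y=sinΔλ·cosφ2=-0.99972782, x=cosφ1·sinφ2-sinφ1·cosφ2·cosΔλ=-0.01608938; θ=atan2(y, x)=-90.9220° <0 so +360° → 269.0780° ≈ 269.1°
Leg 2: φ1=-0.0230558, φ2=0.4394355, Δφ=0.4624913, Δλ=0.3226154 rad; a=sin²(Δφ/2)+cosφ1·cosφ2·sin²(Δλ/2)=0.0758664544; c=2·atan2(√a, √(1-a))=0.558091963; dist=6371·c=3555.604 ≈ 3555.6 km; running total=13670.8 km
Leg 2 bearing: y=sinΔλ·cosφ2=0.28692598, x=cosφ1·sinφ2-sinφ1·cosφ2·cosΔλ=0.44510271; θ=atan2(y, x)=32.8070° ≈ 32.8°
Leg 3: φ1=0.4394355, φ2=1.0509343, Δφ=0.6114988, Δλ=-0.5300041 rad; a=sin²(Δφ/2)+cosφ1·cosφ2·sin²(Δλ/2)=0.1214447381; c=2·atan2(√a, √(1-a))=0.711917603; dist=6371·c=4535.627 ≈ 4535.6 km; running total=18206.4 km
Leg 3 bearing: y=sinΔλ·cosφ2=-0.25113071, x=cosφ1·sinφ2-sinφ1·cosφ2·cosΔλ=0.60308956; θ=atan2(y, x)=-22.6072° <0 so +360° → 337.3928° ≈ 337.4°
Leg 4: φ1=1.0509343, φ2=1.1200162, Δφ=0.0690819, Δλ=-0.8176606 rad; a=sin²(Δφ/2)+cosφ1·cosφ2·sin²(Δλ/2)=0.0353949615; c=2·atan2(√a, √(1-a))=0.378526775; dist=6371·c=2411.594 ≈ 2411.6 km; running total=20618.0 km
Leg 4 bearing: y=sinΔλ·cosφ2=-0.31784056, x=cosφ1·sinφ2-sinφ1·cosφ2·cosΔλ=0.18853650; θ=atan2(y, x)=-59.3245° <0 so +360° → 300.6755° ≈ 300.7°
Leg 5: φ1=1.1200162, φ2=0.5943073, Δφ=-0.5257089, Δλ=-1.6814450 rad; a=sin²(Δφ/2)+cosφ1·cosφ2·sin²(Δλ/2)=0.2679286898; c=2·atan2(√a, √(1-a))=1.088129920; dist=6371·c=6932.476 ≈ 6932.5 km; running total=27550.5 km
Leg 5 bearing: y=sinΔλ·cosφ2=-0.82346980, x=cosφ1·sinφ2-sinφ1·cosφ2·cosΔλ=0.32629605; θ=atan2(y, x)=-68.3843° <0 so +360° → 291.6157° ≈ 291.6°
Leg 6: φ1=0.5943073, φ2=-0.6033464, Δφ=-1.1976537, Δλ=1.0459112 rad; a=sin²(Δφ/2)+cosφ1·cosφ2·sin²(Δλ/2)=0.4879111656; c=2·atan2(√a, √(1-a))=1.546616302; dist=6371·c=9853.492 ≈ 9853.5 km; running total=37404.0 km
Leg 6 bearing: y=sinΔλ·cosφ2=0.71259107, x=cosφ1·sinφ2-sinφ1·cosφ2·cosΔλ=-0.70116290; θ=atan2(y, x)=134.5369° ≈ 134.5°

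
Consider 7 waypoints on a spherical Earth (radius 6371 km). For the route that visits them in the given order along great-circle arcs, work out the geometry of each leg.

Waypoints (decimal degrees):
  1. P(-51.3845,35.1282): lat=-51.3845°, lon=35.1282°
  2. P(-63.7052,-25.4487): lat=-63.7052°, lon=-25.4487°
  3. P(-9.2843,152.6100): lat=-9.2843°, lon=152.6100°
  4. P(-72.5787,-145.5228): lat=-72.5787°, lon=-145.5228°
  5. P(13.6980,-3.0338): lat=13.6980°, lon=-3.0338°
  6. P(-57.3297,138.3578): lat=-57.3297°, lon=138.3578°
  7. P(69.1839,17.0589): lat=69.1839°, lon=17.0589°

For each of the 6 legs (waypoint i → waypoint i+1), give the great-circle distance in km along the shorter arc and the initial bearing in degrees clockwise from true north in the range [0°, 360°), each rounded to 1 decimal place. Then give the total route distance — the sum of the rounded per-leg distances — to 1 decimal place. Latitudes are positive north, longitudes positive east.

Leg 1: dist=3696.9 km, bearing=224.7°
Leg 2: dist=11897.4 km, bearing=178.0°
Leg 3: dist=8111.4 km, bearing=164.0°
Leg 4: dist=13029.0 km, bearing=138.3°
Leg 5: dist=14180.6 km, bearing=154.9°
Leg 6: dist=16950.2 km, bearing=319.0°
Total: 67865.5 km

Leg 1: φ1=-0.8968287, φ2=-1.1118655, Δφ=-0.2150368, Δλ=-1.0572664 rad; a=sin²(Δφ/2)+cosφ1·cosφ2·sin²(Δλ/2)=0.0818410699; c=2·atan2(√a, √(1-a))=0.580264150; dist=6371·c=3696.863 ≈ 3696.9 km; running total=3696.9 km
Leg 1 bearing: y=sinΔλ·cosφ2=-0.38585115, x=cosφ1·sinφ2-sinφ1·cosφ2·cosΔλ=-0.38947571; θ=atan2(y, x)=-135.2678° <0 so +360° → 224.7322° ≈ 224.7°
Leg 2: φ1=-1.1118655, φ2=-0.1620416, Δφ=0.9498239, Δλ=3.1077106 rad; a=sin²(Δφ/2)+cosφ1·cosφ2·sin²(Δλ/2)=0.6461480159; c=2·atan2(√a, √(1-a))=1.867423170; dist=6371·c=11897.353 ≈ 11897.4 km; running total=15594.3 km
Leg 2 bearing: y=sinΔλ·cosφ2=0.03343182, x=cosφ1·sinφ2-sinφ1·cosφ2·cosΔλ=-0.95574335; θ=atan2(y, x)=177.9966° ≈ 178.0°
Leg 3: φ1=-0.1620416, φ2=-1.2667373, Δφ=-1.1046957, Δλ=-5.2033990 rad; a=sin²(Δφ/2)+cosφ1·cosφ2·sin²(Δλ/2)=0.3533732143; c=2·atan2(√a, √(1-a))=1.273168063; dist=6371·c=8111.354 ≈ 8111.4 km; running total=23705.7 km
Leg 3 bearing: y=sinΔλ·cosφ2=0.26402406, x=cosφ1·sinφ2-sinφ1·cosφ2·cosΔλ=-0.91885453; θ=atan2(y, x)=163.9685° ≈ 164.0°
Leg 4: φ1=-1.2667373, φ2=0.2390752, Δφ=1.5058125, Δλ=2.4869022 rad; a=sin²(Δφ/2)+cosφ1·cosφ2·sin²(Δλ/2)=0.7283391833; c=2·atan2(√a, √(1-a))=2.045054215; dist=6371·c=13029.040 ≈ 13029.0 km; running total=36734.7 km
Leg 4 bearing: y=sinΔλ·cosφ2=0.59159463, x=cosφ1·sinφ2-sinφ1·cosφ2·cosΔλ=-0.66442506; θ=atan2(y, x)=138.3186° ≈ 138.3°
Leg 5: φ1=0.2390752, φ2=-1.0005920, Δφ=-1.2396672, Δλ=2.4677490 rad; a=sin²(Δφ/2)+cosφ1·cosφ2·sin²(Δλ/2)=0.8045802559; c=2·atan2(√a, √(1-a))=2.225797926; dist=6371·c=14180.559 ≈ 14180.6 km; running total=50915.3 km
Leg 5 bearing: y=sinΔλ·cosφ2=0.33683457, x=cosφ1·sinφ2-sinφ1·cosφ2·cosΔλ=-0.71795957; θ=atan2(y, x)=154.8661° ≈ 154.9°
Leg 6: φ1=-1.0005920, φ2=1.2074868, Δφ=2.2080789, Δλ=-2.1170652 rad; a=sin²(Δφ/2)+cosφ1·cosφ2·sin²(Δλ/2)=0.9432498630; c=2·atan2(√a, √(1-a))=2.660521388; dist=6371·c=16950.182 ≈ 16950.2 km; running total=67865.5 km
Leg 6 bearing: y=sinΔλ·cosφ2=-0.30365226, x=cosφ1·sinφ2-sinφ1·cosφ2·cosΔλ=0.34916119; θ=atan2(y, x)=-41.0122° <0 so +360° → 318.9878° ≈ 319.0°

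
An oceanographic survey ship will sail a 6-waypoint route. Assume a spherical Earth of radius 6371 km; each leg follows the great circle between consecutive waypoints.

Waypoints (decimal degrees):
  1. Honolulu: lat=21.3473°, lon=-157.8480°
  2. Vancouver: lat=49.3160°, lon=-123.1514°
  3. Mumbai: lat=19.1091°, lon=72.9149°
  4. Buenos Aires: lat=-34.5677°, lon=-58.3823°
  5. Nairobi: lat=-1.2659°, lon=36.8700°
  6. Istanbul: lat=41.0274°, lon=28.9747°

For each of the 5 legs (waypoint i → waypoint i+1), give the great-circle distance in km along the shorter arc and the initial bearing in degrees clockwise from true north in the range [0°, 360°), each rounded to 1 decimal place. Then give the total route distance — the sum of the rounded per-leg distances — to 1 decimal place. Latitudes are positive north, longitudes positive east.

Leg 1: dist=4355.9 km, bearing=36.0°
Leg 2: dist=12242.6 km, bearing=343.8°
Leg 3: dist=14940.9 km, bearing=239.9°
Leg 4: dist=10408.1 km, bearing=94.0°
Leg 5: dist=4770.1 km, bearing=351.2°
Total: 46717.6 km

Leg 1: φ1=0.3725807, φ2=0.8607266, Δφ=0.4881459, Δλ=0.6055699 rad; a=sin²(Δφ/2)+cosφ1·cosφ2·sin²(Δλ/2)=0.1123814172; c=2·atan2(√a, √(1-a))=0.683705860; dist=6371·c=4355.890 ≈ 4355.9 km; running total=4355.9 km
Leg 1 bearing: y=sinΔλ·cosφ2=0.37107393, x=cosφ1·sinφ2-sinφ1·cosφ2·cosΔλ=0.51118634; θ=atan2(y, x)=35.9762° ≈ 36.0°
Leg 2: φ1=0.8607266, φ2=0.3335167, Δφ=-0.5272099, Δλ=3.4220025 rad; a=sin²(Δφ/2)+cosφ1·cosφ2·sin²(Δλ/2)=0.6718294373; c=2·atan2(√a, √(1-a))=1.921606633; dist=6371·c=12242.556 ≈ 12242.6 km; running total=16598.5 km
Leg 2 bearing: y=sinΔλ·cosφ2=-0.26149975, x=cosφ1·sinφ2-sinφ1·cosφ2·cosΔλ=0.90195147; θ=atan2(y, x)=-16.1683° <0 so +360° → 343.8317° ≈ 343.8°
Leg 3: φ1=0.3335167, φ2=-0.6033202, Δφ=-0.9368369, Δλ=-2.2915684 rad; a=sin²(Δφ/2)+cosφ1·cosφ2·sin²(Δλ/2)=0.8496241802; c=2·atan2(√a, √(1-a))=2.345141860; dist=6371·c=14940.899 ≈ 14940.9 km; running total=31539.4 km
Leg 3 bearing: y=sinΔλ·cosφ2=-0.61865978, x=cosφ1·sinφ2-sinφ1·cosφ2·cosΔλ=-0.35820637; θ=atan2(y, x)=-120.0710° <0 so +360° → 239.9290° ≈ 239.9°
Leg 4: φ1=-0.6033202, φ2=-0.0220941, Δφ=0.5812261, Δλ=1.6624663 rad; a=sin²(Δφ/2)+cosφ1·cosφ2·sin²(Δλ/2)=0.5314136866; c=2·atan2(√a, √(1-a))=1.633665107; dist=6371·c=10408.080 ≈ 10408.1 km; running total=41947.5 km
Leg 4 bearing: y=sinΔλ·cosφ2=0.99555821, x=cosφ1·sinφ2-sinφ1·cosφ2·cosΔλ=-0.07011822; θ=atan2(y, x)=94.0287° ≈ 94.0°
Leg 5: φ1=-0.0220941, φ2=0.7160632, Δφ=0.7381573, Δλ=-0.1377990 rad; a=sin²(Δφ/2)+cosφ1·cosφ2·sin²(Δλ/2)=0.1337197911; c=2·atan2(√a, √(1-a))=0.748720513; dist=6371·c=4770.098 ≈ 4770.1 km; running total=46717.6 km
Leg 5 bearing: y=sinΔλ·cosφ2=-0.10362629, x=cosφ1·sinφ2-sinφ1·cosφ2·cosΔλ=0.67276803; θ=atan2(y, x)=-8.7564° <0 so +360° → 351.2436° ≈ 351.2°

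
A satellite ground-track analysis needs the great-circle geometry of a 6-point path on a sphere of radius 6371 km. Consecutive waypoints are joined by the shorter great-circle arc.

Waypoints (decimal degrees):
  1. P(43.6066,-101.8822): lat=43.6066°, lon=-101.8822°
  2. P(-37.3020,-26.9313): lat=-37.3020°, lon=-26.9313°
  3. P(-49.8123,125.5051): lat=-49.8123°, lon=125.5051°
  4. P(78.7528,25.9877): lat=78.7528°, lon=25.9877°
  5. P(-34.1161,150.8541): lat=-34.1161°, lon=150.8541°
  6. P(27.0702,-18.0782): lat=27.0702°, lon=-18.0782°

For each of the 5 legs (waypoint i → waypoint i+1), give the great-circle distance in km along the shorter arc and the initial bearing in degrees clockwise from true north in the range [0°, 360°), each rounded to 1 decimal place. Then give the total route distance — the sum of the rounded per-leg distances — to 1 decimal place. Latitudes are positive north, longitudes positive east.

Leg 1: dist=11738.9 km, bearing=127.1°
Leg 2: dist=9957.1 km, bearing=162.6°
Leg 3: dist=15607.4 km, bearing=342.5°
Leg 4: dist=14452.2 km, bearing=62.4°
Leg 5: dist=18698.9 km, bearing=236.4°
Total: 70454.5 km

Leg 1: φ1=0.7610787, φ2=-0.6510427, Δφ=-1.4121215, Δλ=1.3081400 rad; a=sin²(Δφ/2)+cosφ1·cosφ2·sin²(Δλ/2)=0.6342097867; c=2·atan2(√a, √(1-a))=1.842548348; dist=6371·c=11738.876 ≈ 11738.9 km; running total=11738.9 km
Leg 1 bearing: y=sinΔλ·cosφ2=0.76817124, x=cosφ1·sinφ2-sinφ1·cosφ2·cosΔλ=-0.58126060; θ=atan2(y, x)=127.1141° ≈ 127.1°
Leg 2: φ1=-0.6510427, φ2=-0.8693886, Δφ=-0.2183459, Δλ=2.6605171 rad; a=sin²(Δφ/2)+cosφ1·cosφ2·sin²(Δλ/2)=0.4960414595; c=2·atan2(√a, √(1-a))=1.562879163; dist=6371·c=9957.103 ≈ 9957.1 km; running total=21696.0 km
Leg 2 bearing: y=sinΔλ·cosφ2=0.29859865, x=cosφ1·sinφ2-sinφ1·cosφ2·cosΔλ=-0.95434594; θ=atan2(y, x)=162.6260° ≈ 162.6°
Leg 3: φ1=-0.8693886, φ2=1.3744957, Δφ=2.2438843, Δλ=-1.7369063 rad; a=sin²(Δφ/2)+cosφ1·cosφ2·sin²(Δλ/2)=0.8850367979; c=2·atan2(√a, √(1-a))=2.449752832; dist=6371·c=15607.375 ≈ 15607.4 km; running total=37303.4 km
Leg 3 bearing: y=sinΔλ·cosφ2=-0.19235772, x=cosφ1·sinφ2-sinφ1·cosφ2·cosΔλ=0.60826406; θ=atan2(y, x)=-17.5491° <0 so +360° → 342.4509° ≈ 342.5°
Leg 4: φ1=1.3744957, φ2=-0.5954383, Δφ=-1.9699339, Δλ=2.1793298 rad; a=sin²(Δφ/2)+cosφ1·cosφ2·sin²(Δλ/2)=0.8212051176; c=2·atan2(√a, √(1-a))=2.268435502; dist=6371·c=14452.203 ≈ 14452.2 km; running total=51755.6 km
Leg 4 bearing: y=sinΔλ·cosφ2=0.67928367, x=cosφ1·sinφ2-sinφ1·cosφ2·cosΔλ=0.35479964; θ=atan2(y, x)=62.4213° ≈ 62.4°
Leg 5: φ1=-0.5954383, φ2=0.4724641, Δφ=1.0679024, Δλ=-2.9484248 rad; a=sin²(Δφ/2)+cosφ1·cosφ2·sin²(Δλ/2)=0.9893684720; c=2·atan2(√a, √(1-a))=2.935006889; dist=6371·c=18698.929 ≈ 18698.9 km; running total=70454.5 km
Leg 5 bearing: y=sinΔλ·cosφ2=-0.17093849, x=cosφ1·sinφ2-sinφ1·cosφ2·cosΔλ=-0.11337560; θ=atan2(y, x)=-123.5545° <0 so +360° → 236.4455° ≈ 236.4°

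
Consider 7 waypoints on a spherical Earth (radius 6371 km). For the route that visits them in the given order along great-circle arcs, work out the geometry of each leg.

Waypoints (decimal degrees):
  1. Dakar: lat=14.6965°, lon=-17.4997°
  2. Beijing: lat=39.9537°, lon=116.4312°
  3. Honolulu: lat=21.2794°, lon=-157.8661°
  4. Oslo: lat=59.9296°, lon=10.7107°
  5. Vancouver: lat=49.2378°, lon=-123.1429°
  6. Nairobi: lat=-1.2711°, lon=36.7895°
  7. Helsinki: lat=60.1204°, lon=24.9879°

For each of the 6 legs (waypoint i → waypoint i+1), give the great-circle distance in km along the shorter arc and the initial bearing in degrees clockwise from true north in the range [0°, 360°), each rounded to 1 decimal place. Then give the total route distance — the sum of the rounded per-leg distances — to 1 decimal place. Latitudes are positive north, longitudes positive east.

Leg 1: φ1=0.2565023, φ2=0.6973236, Δφ=0.4408213, Δλ=2.3375352 rad; a=sin²(Δφ/2)+cosφ1·cosφ2·sin²(Δλ/2)=0.6757585752; c=2·atan2(√a, √(1-a))=1.929987512; dist=6371·c=12295.950 ≈ 12296.0 km; running total=12296.0 km
Leg 1 bearing: y=sinΔλ·cosφ2=0.55206153, x=cosφ1·sinφ2-sinφ1·cosφ2·cosΔλ=0.75608449; θ=atan2(y, x)=36.1354° ≈ 36.1°
Leg 2: φ1=0.6973236, φ2=0.3713956, Δφ=-0.3259280, Δλ=-4.7873910 rad; a=sin²(Δφ/2)+cosφ1·cosφ2·sin²(Δλ/2)=0.3567114442; c=2·atan2(√a, √(1-a))=1.280144147; dist=6371·c=8155.798 ≈ 8155.8 km; running total=20451.8 km
Leg 2 bearing: y=sinΔλ·cosφ2=0.92920211, x=cosφ1·sinφ2-sinφ1·cosφ2·cosΔλ=0.23336024; θ=atan2(y, x)=75.9023° ≈ 75.9°
Leg 3: φ1=0.3713956, φ2=1.0459688, Δφ=0.6745732, Δλ=2.9422202 rad; a=sin²(Δφ/2)+cosφ1·cosφ2·sin²(Δλ/2)=0.5717908842; c=2·atan2(√a, √(1-a))=1.714876069; dist=6371·c=10925.475 ≈ 10925.5 km; running total=31377.3 km
Leg 3 bearing: y=sinΔλ·cosφ2=0.09923780, x=cosφ1·sinφ2-sinφ1·cosφ2·cosΔλ=0.98465026; θ=atan2(y, x)=5.7551° ≈ 5.8°
Leg 4: φ1=1.0459688, φ2=0.8593617, Δφ=-0.1866071, Δλ=-2.3361860 rad; a=sin²(Δφ/2)+cosφ1·cosφ2·sin²(Δλ/2)=0.2855873091; c=2·atan2(√a, √(1-a))=1.127604189; dist=6371·c=7183.966 ≈ 7184.0 km; running total=38561.3 km
Leg 4 bearing: y=sinΔλ·cosφ2=-0.47082947, x=cosφ1·sinφ2-sinφ1·cosφ2·cosΔλ=0.77099183; θ=atan2(y, x)=-31.4116° <0 so +360° → 328.5884° ≈ 328.6°
Leg 5: φ1=0.8593617, φ2=-0.0221849, Δφ=-0.8815466, Δλ=2.7913470 rad; a=sin²(Δφ/2)+cosφ1·cosφ2·sin²(Δλ/2)=0.8149661511; c=2·atan2(√a, √(1-a))=2.252262369; dist=6371·c=14349.164 ≈ 14349.2 km; running total=52910.5 km
Leg 5 bearing: y=sinΔλ·cosφ2=0.34304416, x=cosφ1·sinφ2-sinφ1·cosφ2·cosΔλ=0.69678261; θ=atan2(y, x)=26.2122° ≈ 26.2°
Leg 6: φ1=-0.0221849, φ2=1.0492989, Δφ=1.0714838, Δλ=-0.2059768 rad; a=sin²(Δφ/2)+cosφ1·cosφ2·sin²(Δλ/2)=0.2658529870; c=2·atan2(√a, √(1-a))=1.083437307; dist=6371·c=6902.579 ≈ 6902.6 km; running total=59813.1 km
Leg 6 bearing: y=sinΔλ·cosφ2=-0.10188927, x=cosφ1·sinφ2-sinφ1·cosφ2·cosΔλ=0.87767835; θ=atan2(y, x)=-6.6218° <0 so +360° → 353.3782° ≈ 353.4°

Leg 1: dist=12296.0 km, bearing=36.1°
Leg 2: dist=8155.8 km, bearing=75.9°
Leg 3: dist=10925.5 km, bearing=5.8°
Leg 4: dist=7184.0 km, bearing=328.6°
Leg 5: dist=14349.2 km, bearing=26.2°
Leg 6: dist=6902.6 km, bearing=353.4°
Total: 59813.1 km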